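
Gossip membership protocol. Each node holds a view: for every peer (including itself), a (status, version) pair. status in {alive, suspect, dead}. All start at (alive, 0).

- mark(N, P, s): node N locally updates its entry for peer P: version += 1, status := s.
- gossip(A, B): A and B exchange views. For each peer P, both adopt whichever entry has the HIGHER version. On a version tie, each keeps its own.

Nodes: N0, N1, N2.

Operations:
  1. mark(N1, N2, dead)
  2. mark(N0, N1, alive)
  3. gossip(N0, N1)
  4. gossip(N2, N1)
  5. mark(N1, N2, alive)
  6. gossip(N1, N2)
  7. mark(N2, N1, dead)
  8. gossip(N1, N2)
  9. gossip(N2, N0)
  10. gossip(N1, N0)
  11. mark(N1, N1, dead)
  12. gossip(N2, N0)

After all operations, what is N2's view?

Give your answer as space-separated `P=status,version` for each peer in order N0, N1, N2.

Answer: N0=alive,0 N1=dead,2 N2=alive,2

Derivation:
Op 1: N1 marks N2=dead -> (dead,v1)
Op 2: N0 marks N1=alive -> (alive,v1)
Op 3: gossip N0<->N1 -> N0.N0=(alive,v0) N0.N1=(alive,v1) N0.N2=(dead,v1) | N1.N0=(alive,v0) N1.N1=(alive,v1) N1.N2=(dead,v1)
Op 4: gossip N2<->N1 -> N2.N0=(alive,v0) N2.N1=(alive,v1) N2.N2=(dead,v1) | N1.N0=(alive,v0) N1.N1=(alive,v1) N1.N2=(dead,v1)
Op 5: N1 marks N2=alive -> (alive,v2)
Op 6: gossip N1<->N2 -> N1.N0=(alive,v0) N1.N1=(alive,v1) N1.N2=(alive,v2) | N2.N0=(alive,v0) N2.N1=(alive,v1) N2.N2=(alive,v2)
Op 7: N2 marks N1=dead -> (dead,v2)
Op 8: gossip N1<->N2 -> N1.N0=(alive,v0) N1.N1=(dead,v2) N1.N2=(alive,v2) | N2.N0=(alive,v0) N2.N1=(dead,v2) N2.N2=(alive,v2)
Op 9: gossip N2<->N0 -> N2.N0=(alive,v0) N2.N1=(dead,v2) N2.N2=(alive,v2) | N0.N0=(alive,v0) N0.N1=(dead,v2) N0.N2=(alive,v2)
Op 10: gossip N1<->N0 -> N1.N0=(alive,v0) N1.N1=(dead,v2) N1.N2=(alive,v2) | N0.N0=(alive,v0) N0.N1=(dead,v2) N0.N2=(alive,v2)
Op 11: N1 marks N1=dead -> (dead,v3)
Op 12: gossip N2<->N0 -> N2.N0=(alive,v0) N2.N1=(dead,v2) N2.N2=(alive,v2) | N0.N0=(alive,v0) N0.N1=(dead,v2) N0.N2=(alive,v2)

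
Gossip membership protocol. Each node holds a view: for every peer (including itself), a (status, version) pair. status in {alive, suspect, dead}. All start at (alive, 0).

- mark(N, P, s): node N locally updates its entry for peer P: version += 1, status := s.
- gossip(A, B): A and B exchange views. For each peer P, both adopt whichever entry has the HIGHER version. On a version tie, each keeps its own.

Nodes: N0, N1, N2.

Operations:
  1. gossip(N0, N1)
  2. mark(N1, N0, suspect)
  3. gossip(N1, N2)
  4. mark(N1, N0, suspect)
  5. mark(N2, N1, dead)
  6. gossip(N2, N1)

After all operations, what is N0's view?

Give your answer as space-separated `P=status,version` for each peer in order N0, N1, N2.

Answer: N0=alive,0 N1=alive,0 N2=alive,0

Derivation:
Op 1: gossip N0<->N1 -> N0.N0=(alive,v0) N0.N1=(alive,v0) N0.N2=(alive,v0) | N1.N0=(alive,v0) N1.N1=(alive,v0) N1.N2=(alive,v0)
Op 2: N1 marks N0=suspect -> (suspect,v1)
Op 3: gossip N1<->N2 -> N1.N0=(suspect,v1) N1.N1=(alive,v0) N1.N2=(alive,v0) | N2.N0=(suspect,v1) N2.N1=(alive,v0) N2.N2=(alive,v0)
Op 4: N1 marks N0=suspect -> (suspect,v2)
Op 5: N2 marks N1=dead -> (dead,v1)
Op 6: gossip N2<->N1 -> N2.N0=(suspect,v2) N2.N1=(dead,v1) N2.N2=(alive,v0) | N1.N0=(suspect,v2) N1.N1=(dead,v1) N1.N2=(alive,v0)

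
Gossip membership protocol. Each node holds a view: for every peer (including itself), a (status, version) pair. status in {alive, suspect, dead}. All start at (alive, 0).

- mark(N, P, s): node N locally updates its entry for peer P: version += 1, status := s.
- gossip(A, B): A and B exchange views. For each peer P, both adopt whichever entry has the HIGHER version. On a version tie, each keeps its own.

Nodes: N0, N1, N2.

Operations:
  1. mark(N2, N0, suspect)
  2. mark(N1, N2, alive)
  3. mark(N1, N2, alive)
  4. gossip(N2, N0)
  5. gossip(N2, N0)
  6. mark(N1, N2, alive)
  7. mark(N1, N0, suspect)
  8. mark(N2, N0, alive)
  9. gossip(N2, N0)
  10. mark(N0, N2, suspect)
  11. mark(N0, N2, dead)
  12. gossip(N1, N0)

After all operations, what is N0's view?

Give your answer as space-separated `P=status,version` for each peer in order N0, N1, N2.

Answer: N0=alive,2 N1=alive,0 N2=alive,3

Derivation:
Op 1: N2 marks N0=suspect -> (suspect,v1)
Op 2: N1 marks N2=alive -> (alive,v1)
Op 3: N1 marks N2=alive -> (alive,v2)
Op 4: gossip N2<->N0 -> N2.N0=(suspect,v1) N2.N1=(alive,v0) N2.N2=(alive,v0) | N0.N0=(suspect,v1) N0.N1=(alive,v0) N0.N2=(alive,v0)
Op 5: gossip N2<->N0 -> N2.N0=(suspect,v1) N2.N1=(alive,v0) N2.N2=(alive,v0) | N0.N0=(suspect,v1) N0.N1=(alive,v0) N0.N2=(alive,v0)
Op 6: N1 marks N2=alive -> (alive,v3)
Op 7: N1 marks N0=suspect -> (suspect,v1)
Op 8: N2 marks N0=alive -> (alive,v2)
Op 9: gossip N2<->N0 -> N2.N0=(alive,v2) N2.N1=(alive,v0) N2.N2=(alive,v0) | N0.N0=(alive,v2) N0.N1=(alive,v0) N0.N2=(alive,v0)
Op 10: N0 marks N2=suspect -> (suspect,v1)
Op 11: N0 marks N2=dead -> (dead,v2)
Op 12: gossip N1<->N0 -> N1.N0=(alive,v2) N1.N1=(alive,v0) N1.N2=(alive,v3) | N0.N0=(alive,v2) N0.N1=(alive,v0) N0.N2=(alive,v3)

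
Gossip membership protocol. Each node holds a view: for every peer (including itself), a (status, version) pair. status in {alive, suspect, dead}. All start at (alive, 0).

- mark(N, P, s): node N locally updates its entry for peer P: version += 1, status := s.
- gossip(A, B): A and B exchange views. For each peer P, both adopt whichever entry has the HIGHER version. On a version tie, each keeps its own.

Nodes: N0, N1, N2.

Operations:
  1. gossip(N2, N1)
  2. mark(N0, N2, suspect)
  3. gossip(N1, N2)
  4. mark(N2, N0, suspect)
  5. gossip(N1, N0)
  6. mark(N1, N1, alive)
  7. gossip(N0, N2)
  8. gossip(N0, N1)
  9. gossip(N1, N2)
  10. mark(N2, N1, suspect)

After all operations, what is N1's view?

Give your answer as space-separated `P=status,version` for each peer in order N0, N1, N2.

Op 1: gossip N2<->N1 -> N2.N0=(alive,v0) N2.N1=(alive,v0) N2.N2=(alive,v0) | N1.N0=(alive,v0) N1.N1=(alive,v0) N1.N2=(alive,v0)
Op 2: N0 marks N2=suspect -> (suspect,v1)
Op 3: gossip N1<->N2 -> N1.N0=(alive,v0) N1.N1=(alive,v0) N1.N2=(alive,v0) | N2.N0=(alive,v0) N2.N1=(alive,v0) N2.N2=(alive,v0)
Op 4: N2 marks N0=suspect -> (suspect,v1)
Op 5: gossip N1<->N0 -> N1.N0=(alive,v0) N1.N1=(alive,v0) N1.N2=(suspect,v1) | N0.N0=(alive,v0) N0.N1=(alive,v0) N0.N2=(suspect,v1)
Op 6: N1 marks N1=alive -> (alive,v1)
Op 7: gossip N0<->N2 -> N0.N0=(suspect,v1) N0.N1=(alive,v0) N0.N2=(suspect,v1) | N2.N0=(suspect,v1) N2.N1=(alive,v0) N2.N2=(suspect,v1)
Op 8: gossip N0<->N1 -> N0.N0=(suspect,v1) N0.N1=(alive,v1) N0.N2=(suspect,v1) | N1.N0=(suspect,v1) N1.N1=(alive,v1) N1.N2=(suspect,v1)
Op 9: gossip N1<->N2 -> N1.N0=(suspect,v1) N1.N1=(alive,v1) N1.N2=(suspect,v1) | N2.N0=(suspect,v1) N2.N1=(alive,v1) N2.N2=(suspect,v1)
Op 10: N2 marks N1=suspect -> (suspect,v2)

Answer: N0=suspect,1 N1=alive,1 N2=suspect,1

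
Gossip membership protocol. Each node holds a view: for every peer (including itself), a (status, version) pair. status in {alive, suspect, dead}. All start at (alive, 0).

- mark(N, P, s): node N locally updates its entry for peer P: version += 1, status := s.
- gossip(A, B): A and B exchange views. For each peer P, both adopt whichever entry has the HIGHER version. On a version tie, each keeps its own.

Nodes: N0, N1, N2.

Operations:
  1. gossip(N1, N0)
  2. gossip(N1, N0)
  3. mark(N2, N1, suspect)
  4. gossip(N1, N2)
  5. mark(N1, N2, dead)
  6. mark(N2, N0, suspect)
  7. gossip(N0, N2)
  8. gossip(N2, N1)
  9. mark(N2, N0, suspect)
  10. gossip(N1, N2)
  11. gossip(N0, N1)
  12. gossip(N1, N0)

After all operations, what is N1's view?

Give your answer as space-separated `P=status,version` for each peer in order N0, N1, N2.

Answer: N0=suspect,2 N1=suspect,1 N2=dead,1

Derivation:
Op 1: gossip N1<->N0 -> N1.N0=(alive,v0) N1.N1=(alive,v0) N1.N2=(alive,v0) | N0.N0=(alive,v0) N0.N1=(alive,v0) N0.N2=(alive,v0)
Op 2: gossip N1<->N0 -> N1.N0=(alive,v0) N1.N1=(alive,v0) N1.N2=(alive,v0) | N0.N0=(alive,v0) N0.N1=(alive,v0) N0.N2=(alive,v0)
Op 3: N2 marks N1=suspect -> (suspect,v1)
Op 4: gossip N1<->N2 -> N1.N0=(alive,v0) N1.N1=(suspect,v1) N1.N2=(alive,v0) | N2.N0=(alive,v0) N2.N1=(suspect,v1) N2.N2=(alive,v0)
Op 5: N1 marks N2=dead -> (dead,v1)
Op 6: N2 marks N0=suspect -> (suspect,v1)
Op 7: gossip N0<->N2 -> N0.N0=(suspect,v1) N0.N1=(suspect,v1) N0.N2=(alive,v0) | N2.N0=(suspect,v1) N2.N1=(suspect,v1) N2.N2=(alive,v0)
Op 8: gossip N2<->N1 -> N2.N0=(suspect,v1) N2.N1=(suspect,v1) N2.N2=(dead,v1) | N1.N0=(suspect,v1) N1.N1=(suspect,v1) N1.N2=(dead,v1)
Op 9: N2 marks N0=suspect -> (suspect,v2)
Op 10: gossip N1<->N2 -> N1.N0=(suspect,v2) N1.N1=(suspect,v1) N1.N2=(dead,v1) | N2.N0=(suspect,v2) N2.N1=(suspect,v1) N2.N2=(dead,v1)
Op 11: gossip N0<->N1 -> N0.N0=(suspect,v2) N0.N1=(suspect,v1) N0.N2=(dead,v1) | N1.N0=(suspect,v2) N1.N1=(suspect,v1) N1.N2=(dead,v1)
Op 12: gossip N1<->N0 -> N1.N0=(suspect,v2) N1.N1=(suspect,v1) N1.N2=(dead,v1) | N0.N0=(suspect,v2) N0.N1=(suspect,v1) N0.N2=(dead,v1)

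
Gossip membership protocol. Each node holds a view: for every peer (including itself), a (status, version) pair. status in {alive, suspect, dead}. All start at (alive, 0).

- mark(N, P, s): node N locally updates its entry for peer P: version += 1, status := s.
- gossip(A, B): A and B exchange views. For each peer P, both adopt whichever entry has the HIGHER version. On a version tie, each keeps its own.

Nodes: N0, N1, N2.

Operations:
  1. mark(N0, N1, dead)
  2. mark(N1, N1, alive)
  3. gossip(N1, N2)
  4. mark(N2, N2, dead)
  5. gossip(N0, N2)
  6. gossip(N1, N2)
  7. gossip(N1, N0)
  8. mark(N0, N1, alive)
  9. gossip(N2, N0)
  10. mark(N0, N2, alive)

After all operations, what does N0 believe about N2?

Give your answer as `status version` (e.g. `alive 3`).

Answer: alive 2

Derivation:
Op 1: N0 marks N1=dead -> (dead,v1)
Op 2: N1 marks N1=alive -> (alive,v1)
Op 3: gossip N1<->N2 -> N1.N0=(alive,v0) N1.N1=(alive,v1) N1.N2=(alive,v0) | N2.N0=(alive,v0) N2.N1=(alive,v1) N2.N2=(alive,v0)
Op 4: N2 marks N2=dead -> (dead,v1)
Op 5: gossip N0<->N2 -> N0.N0=(alive,v0) N0.N1=(dead,v1) N0.N2=(dead,v1) | N2.N0=(alive,v0) N2.N1=(alive,v1) N2.N2=(dead,v1)
Op 6: gossip N1<->N2 -> N1.N0=(alive,v0) N1.N1=(alive,v1) N1.N2=(dead,v1) | N2.N0=(alive,v0) N2.N1=(alive,v1) N2.N2=(dead,v1)
Op 7: gossip N1<->N0 -> N1.N0=(alive,v0) N1.N1=(alive,v1) N1.N2=(dead,v1) | N0.N0=(alive,v0) N0.N1=(dead,v1) N0.N2=(dead,v1)
Op 8: N0 marks N1=alive -> (alive,v2)
Op 9: gossip N2<->N0 -> N2.N0=(alive,v0) N2.N1=(alive,v2) N2.N2=(dead,v1) | N0.N0=(alive,v0) N0.N1=(alive,v2) N0.N2=(dead,v1)
Op 10: N0 marks N2=alive -> (alive,v2)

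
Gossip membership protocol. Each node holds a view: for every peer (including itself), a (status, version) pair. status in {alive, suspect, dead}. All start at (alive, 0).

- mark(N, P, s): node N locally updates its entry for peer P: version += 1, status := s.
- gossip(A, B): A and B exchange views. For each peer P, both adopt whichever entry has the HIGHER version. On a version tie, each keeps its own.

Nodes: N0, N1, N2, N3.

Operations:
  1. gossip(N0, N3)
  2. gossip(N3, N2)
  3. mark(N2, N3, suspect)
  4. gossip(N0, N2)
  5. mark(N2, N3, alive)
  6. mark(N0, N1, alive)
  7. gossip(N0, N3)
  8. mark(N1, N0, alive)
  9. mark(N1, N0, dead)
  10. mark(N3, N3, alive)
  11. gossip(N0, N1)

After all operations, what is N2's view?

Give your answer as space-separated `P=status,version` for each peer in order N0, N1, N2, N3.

Answer: N0=alive,0 N1=alive,0 N2=alive,0 N3=alive,2

Derivation:
Op 1: gossip N0<->N3 -> N0.N0=(alive,v0) N0.N1=(alive,v0) N0.N2=(alive,v0) N0.N3=(alive,v0) | N3.N0=(alive,v0) N3.N1=(alive,v0) N3.N2=(alive,v0) N3.N3=(alive,v0)
Op 2: gossip N3<->N2 -> N3.N0=(alive,v0) N3.N1=(alive,v0) N3.N2=(alive,v0) N3.N3=(alive,v0) | N2.N0=(alive,v0) N2.N1=(alive,v0) N2.N2=(alive,v0) N2.N3=(alive,v0)
Op 3: N2 marks N3=suspect -> (suspect,v1)
Op 4: gossip N0<->N2 -> N0.N0=(alive,v0) N0.N1=(alive,v0) N0.N2=(alive,v0) N0.N3=(suspect,v1) | N2.N0=(alive,v0) N2.N1=(alive,v0) N2.N2=(alive,v0) N2.N3=(suspect,v1)
Op 5: N2 marks N3=alive -> (alive,v2)
Op 6: N0 marks N1=alive -> (alive,v1)
Op 7: gossip N0<->N3 -> N0.N0=(alive,v0) N0.N1=(alive,v1) N0.N2=(alive,v0) N0.N3=(suspect,v1) | N3.N0=(alive,v0) N3.N1=(alive,v1) N3.N2=(alive,v0) N3.N3=(suspect,v1)
Op 8: N1 marks N0=alive -> (alive,v1)
Op 9: N1 marks N0=dead -> (dead,v2)
Op 10: N3 marks N3=alive -> (alive,v2)
Op 11: gossip N0<->N1 -> N0.N0=(dead,v2) N0.N1=(alive,v1) N0.N2=(alive,v0) N0.N3=(suspect,v1) | N1.N0=(dead,v2) N1.N1=(alive,v1) N1.N2=(alive,v0) N1.N3=(suspect,v1)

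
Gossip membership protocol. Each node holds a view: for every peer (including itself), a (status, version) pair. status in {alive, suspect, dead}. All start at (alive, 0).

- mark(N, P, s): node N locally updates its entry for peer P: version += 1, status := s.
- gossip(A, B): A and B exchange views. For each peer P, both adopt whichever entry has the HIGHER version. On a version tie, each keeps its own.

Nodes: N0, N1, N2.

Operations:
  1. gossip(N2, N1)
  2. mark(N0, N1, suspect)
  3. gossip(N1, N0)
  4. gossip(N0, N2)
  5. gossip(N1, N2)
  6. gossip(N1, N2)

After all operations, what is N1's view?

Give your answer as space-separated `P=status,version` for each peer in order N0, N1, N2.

Answer: N0=alive,0 N1=suspect,1 N2=alive,0

Derivation:
Op 1: gossip N2<->N1 -> N2.N0=(alive,v0) N2.N1=(alive,v0) N2.N2=(alive,v0) | N1.N0=(alive,v0) N1.N1=(alive,v0) N1.N2=(alive,v0)
Op 2: N0 marks N1=suspect -> (suspect,v1)
Op 3: gossip N1<->N0 -> N1.N0=(alive,v0) N1.N1=(suspect,v1) N1.N2=(alive,v0) | N0.N0=(alive,v0) N0.N1=(suspect,v1) N0.N2=(alive,v0)
Op 4: gossip N0<->N2 -> N0.N0=(alive,v0) N0.N1=(suspect,v1) N0.N2=(alive,v0) | N2.N0=(alive,v0) N2.N1=(suspect,v1) N2.N2=(alive,v0)
Op 5: gossip N1<->N2 -> N1.N0=(alive,v0) N1.N1=(suspect,v1) N1.N2=(alive,v0) | N2.N0=(alive,v0) N2.N1=(suspect,v1) N2.N2=(alive,v0)
Op 6: gossip N1<->N2 -> N1.N0=(alive,v0) N1.N1=(suspect,v1) N1.N2=(alive,v0) | N2.N0=(alive,v0) N2.N1=(suspect,v1) N2.N2=(alive,v0)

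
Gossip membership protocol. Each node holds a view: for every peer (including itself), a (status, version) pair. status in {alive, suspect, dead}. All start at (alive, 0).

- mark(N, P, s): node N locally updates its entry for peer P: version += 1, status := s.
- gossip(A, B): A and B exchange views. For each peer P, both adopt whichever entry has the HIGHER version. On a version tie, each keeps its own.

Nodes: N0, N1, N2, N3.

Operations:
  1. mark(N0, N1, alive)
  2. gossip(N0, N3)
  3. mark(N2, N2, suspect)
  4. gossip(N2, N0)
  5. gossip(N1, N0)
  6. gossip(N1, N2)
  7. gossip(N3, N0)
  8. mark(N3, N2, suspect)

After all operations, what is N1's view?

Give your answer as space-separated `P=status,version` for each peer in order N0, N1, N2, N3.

Op 1: N0 marks N1=alive -> (alive,v1)
Op 2: gossip N0<->N3 -> N0.N0=(alive,v0) N0.N1=(alive,v1) N0.N2=(alive,v0) N0.N3=(alive,v0) | N3.N0=(alive,v0) N3.N1=(alive,v1) N3.N2=(alive,v0) N3.N3=(alive,v0)
Op 3: N2 marks N2=suspect -> (suspect,v1)
Op 4: gossip N2<->N0 -> N2.N0=(alive,v0) N2.N1=(alive,v1) N2.N2=(suspect,v1) N2.N3=(alive,v0) | N0.N0=(alive,v0) N0.N1=(alive,v1) N0.N2=(suspect,v1) N0.N3=(alive,v0)
Op 5: gossip N1<->N0 -> N1.N0=(alive,v0) N1.N1=(alive,v1) N1.N2=(suspect,v1) N1.N3=(alive,v0) | N0.N0=(alive,v0) N0.N1=(alive,v1) N0.N2=(suspect,v1) N0.N3=(alive,v0)
Op 6: gossip N1<->N2 -> N1.N0=(alive,v0) N1.N1=(alive,v1) N1.N2=(suspect,v1) N1.N3=(alive,v0) | N2.N0=(alive,v0) N2.N1=(alive,v1) N2.N2=(suspect,v1) N2.N3=(alive,v0)
Op 7: gossip N3<->N0 -> N3.N0=(alive,v0) N3.N1=(alive,v1) N3.N2=(suspect,v1) N3.N3=(alive,v0) | N0.N0=(alive,v0) N0.N1=(alive,v1) N0.N2=(suspect,v1) N0.N3=(alive,v0)
Op 8: N3 marks N2=suspect -> (suspect,v2)

Answer: N0=alive,0 N1=alive,1 N2=suspect,1 N3=alive,0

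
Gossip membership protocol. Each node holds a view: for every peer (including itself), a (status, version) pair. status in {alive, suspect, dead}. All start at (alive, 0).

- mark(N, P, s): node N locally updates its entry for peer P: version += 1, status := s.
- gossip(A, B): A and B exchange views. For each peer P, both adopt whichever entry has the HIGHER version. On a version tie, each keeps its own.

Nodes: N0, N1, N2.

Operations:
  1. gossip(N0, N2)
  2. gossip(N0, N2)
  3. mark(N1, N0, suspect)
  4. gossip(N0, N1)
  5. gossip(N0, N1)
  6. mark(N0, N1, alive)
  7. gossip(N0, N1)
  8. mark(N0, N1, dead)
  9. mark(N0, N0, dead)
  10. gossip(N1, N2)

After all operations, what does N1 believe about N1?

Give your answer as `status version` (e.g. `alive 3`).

Op 1: gossip N0<->N2 -> N0.N0=(alive,v0) N0.N1=(alive,v0) N0.N2=(alive,v0) | N2.N0=(alive,v0) N2.N1=(alive,v0) N2.N2=(alive,v0)
Op 2: gossip N0<->N2 -> N0.N0=(alive,v0) N0.N1=(alive,v0) N0.N2=(alive,v0) | N2.N0=(alive,v0) N2.N1=(alive,v0) N2.N2=(alive,v0)
Op 3: N1 marks N0=suspect -> (suspect,v1)
Op 4: gossip N0<->N1 -> N0.N0=(suspect,v1) N0.N1=(alive,v0) N0.N2=(alive,v0) | N1.N0=(suspect,v1) N1.N1=(alive,v0) N1.N2=(alive,v0)
Op 5: gossip N0<->N1 -> N0.N0=(suspect,v1) N0.N1=(alive,v0) N0.N2=(alive,v0) | N1.N0=(suspect,v1) N1.N1=(alive,v0) N1.N2=(alive,v0)
Op 6: N0 marks N1=alive -> (alive,v1)
Op 7: gossip N0<->N1 -> N0.N0=(suspect,v1) N0.N1=(alive,v1) N0.N2=(alive,v0) | N1.N0=(suspect,v1) N1.N1=(alive,v1) N1.N2=(alive,v0)
Op 8: N0 marks N1=dead -> (dead,v2)
Op 9: N0 marks N0=dead -> (dead,v2)
Op 10: gossip N1<->N2 -> N1.N0=(suspect,v1) N1.N1=(alive,v1) N1.N2=(alive,v0) | N2.N0=(suspect,v1) N2.N1=(alive,v1) N2.N2=(alive,v0)

Answer: alive 1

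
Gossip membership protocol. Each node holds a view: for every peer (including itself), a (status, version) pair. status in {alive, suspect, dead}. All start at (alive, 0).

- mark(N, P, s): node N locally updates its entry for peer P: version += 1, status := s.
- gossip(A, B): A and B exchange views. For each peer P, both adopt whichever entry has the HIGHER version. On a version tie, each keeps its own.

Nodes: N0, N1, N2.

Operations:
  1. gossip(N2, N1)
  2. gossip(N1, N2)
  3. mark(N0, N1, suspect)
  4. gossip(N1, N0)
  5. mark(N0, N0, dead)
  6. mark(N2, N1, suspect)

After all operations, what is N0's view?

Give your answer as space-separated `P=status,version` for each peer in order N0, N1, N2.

Op 1: gossip N2<->N1 -> N2.N0=(alive,v0) N2.N1=(alive,v0) N2.N2=(alive,v0) | N1.N0=(alive,v0) N1.N1=(alive,v0) N1.N2=(alive,v0)
Op 2: gossip N1<->N2 -> N1.N0=(alive,v0) N1.N1=(alive,v0) N1.N2=(alive,v0) | N2.N0=(alive,v0) N2.N1=(alive,v0) N2.N2=(alive,v0)
Op 3: N0 marks N1=suspect -> (suspect,v1)
Op 4: gossip N1<->N0 -> N1.N0=(alive,v0) N1.N1=(suspect,v1) N1.N2=(alive,v0) | N0.N0=(alive,v0) N0.N1=(suspect,v1) N0.N2=(alive,v0)
Op 5: N0 marks N0=dead -> (dead,v1)
Op 6: N2 marks N1=suspect -> (suspect,v1)

Answer: N0=dead,1 N1=suspect,1 N2=alive,0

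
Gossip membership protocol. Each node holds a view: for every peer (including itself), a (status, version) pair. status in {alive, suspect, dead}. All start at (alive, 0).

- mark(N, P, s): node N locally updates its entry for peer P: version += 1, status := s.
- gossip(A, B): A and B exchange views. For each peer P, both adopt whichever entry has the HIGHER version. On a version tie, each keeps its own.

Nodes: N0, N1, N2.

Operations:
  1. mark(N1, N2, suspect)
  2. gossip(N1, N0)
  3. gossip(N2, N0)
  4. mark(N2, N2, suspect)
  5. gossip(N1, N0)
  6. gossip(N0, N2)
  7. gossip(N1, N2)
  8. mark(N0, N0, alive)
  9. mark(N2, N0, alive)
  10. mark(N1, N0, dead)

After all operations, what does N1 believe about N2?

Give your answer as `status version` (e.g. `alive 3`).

Op 1: N1 marks N2=suspect -> (suspect,v1)
Op 2: gossip N1<->N0 -> N1.N0=(alive,v0) N1.N1=(alive,v0) N1.N2=(suspect,v1) | N0.N0=(alive,v0) N0.N1=(alive,v0) N0.N2=(suspect,v1)
Op 3: gossip N2<->N0 -> N2.N0=(alive,v0) N2.N1=(alive,v0) N2.N2=(suspect,v1) | N0.N0=(alive,v0) N0.N1=(alive,v0) N0.N2=(suspect,v1)
Op 4: N2 marks N2=suspect -> (suspect,v2)
Op 5: gossip N1<->N0 -> N1.N0=(alive,v0) N1.N1=(alive,v0) N1.N2=(suspect,v1) | N0.N0=(alive,v0) N0.N1=(alive,v0) N0.N2=(suspect,v1)
Op 6: gossip N0<->N2 -> N0.N0=(alive,v0) N0.N1=(alive,v0) N0.N2=(suspect,v2) | N2.N0=(alive,v0) N2.N1=(alive,v0) N2.N2=(suspect,v2)
Op 7: gossip N1<->N2 -> N1.N0=(alive,v0) N1.N1=(alive,v0) N1.N2=(suspect,v2) | N2.N0=(alive,v0) N2.N1=(alive,v0) N2.N2=(suspect,v2)
Op 8: N0 marks N0=alive -> (alive,v1)
Op 9: N2 marks N0=alive -> (alive,v1)
Op 10: N1 marks N0=dead -> (dead,v1)

Answer: suspect 2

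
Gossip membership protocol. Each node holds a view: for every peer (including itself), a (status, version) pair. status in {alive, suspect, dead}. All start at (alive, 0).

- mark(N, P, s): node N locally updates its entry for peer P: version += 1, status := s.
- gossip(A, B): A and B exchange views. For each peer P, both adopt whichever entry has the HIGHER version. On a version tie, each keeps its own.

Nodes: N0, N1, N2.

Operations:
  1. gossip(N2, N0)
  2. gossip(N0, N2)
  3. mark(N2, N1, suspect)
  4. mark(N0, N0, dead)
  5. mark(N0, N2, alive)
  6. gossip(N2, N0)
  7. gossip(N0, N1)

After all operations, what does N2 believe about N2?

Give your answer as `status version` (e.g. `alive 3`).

Answer: alive 1

Derivation:
Op 1: gossip N2<->N0 -> N2.N0=(alive,v0) N2.N1=(alive,v0) N2.N2=(alive,v0) | N0.N0=(alive,v0) N0.N1=(alive,v0) N0.N2=(alive,v0)
Op 2: gossip N0<->N2 -> N0.N0=(alive,v0) N0.N1=(alive,v0) N0.N2=(alive,v0) | N2.N0=(alive,v0) N2.N1=(alive,v0) N2.N2=(alive,v0)
Op 3: N2 marks N1=suspect -> (suspect,v1)
Op 4: N0 marks N0=dead -> (dead,v1)
Op 5: N0 marks N2=alive -> (alive,v1)
Op 6: gossip N2<->N0 -> N2.N0=(dead,v1) N2.N1=(suspect,v1) N2.N2=(alive,v1) | N0.N0=(dead,v1) N0.N1=(suspect,v1) N0.N2=(alive,v1)
Op 7: gossip N0<->N1 -> N0.N0=(dead,v1) N0.N1=(suspect,v1) N0.N2=(alive,v1) | N1.N0=(dead,v1) N1.N1=(suspect,v1) N1.N2=(alive,v1)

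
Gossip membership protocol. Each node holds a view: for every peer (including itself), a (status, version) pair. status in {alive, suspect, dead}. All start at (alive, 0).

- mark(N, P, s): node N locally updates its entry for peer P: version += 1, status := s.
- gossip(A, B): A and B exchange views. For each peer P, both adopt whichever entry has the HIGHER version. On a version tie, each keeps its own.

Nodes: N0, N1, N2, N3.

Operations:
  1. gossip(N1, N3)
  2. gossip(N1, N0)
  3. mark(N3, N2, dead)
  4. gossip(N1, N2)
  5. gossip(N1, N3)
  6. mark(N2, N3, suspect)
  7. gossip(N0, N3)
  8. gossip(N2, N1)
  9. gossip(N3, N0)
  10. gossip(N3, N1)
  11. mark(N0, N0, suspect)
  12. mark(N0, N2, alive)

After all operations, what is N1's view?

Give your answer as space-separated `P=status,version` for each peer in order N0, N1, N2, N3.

Answer: N0=alive,0 N1=alive,0 N2=dead,1 N3=suspect,1

Derivation:
Op 1: gossip N1<->N3 -> N1.N0=(alive,v0) N1.N1=(alive,v0) N1.N2=(alive,v0) N1.N3=(alive,v0) | N3.N0=(alive,v0) N3.N1=(alive,v0) N3.N2=(alive,v0) N3.N3=(alive,v0)
Op 2: gossip N1<->N0 -> N1.N0=(alive,v0) N1.N1=(alive,v0) N1.N2=(alive,v0) N1.N3=(alive,v0) | N0.N0=(alive,v0) N0.N1=(alive,v0) N0.N2=(alive,v0) N0.N3=(alive,v0)
Op 3: N3 marks N2=dead -> (dead,v1)
Op 4: gossip N1<->N2 -> N1.N0=(alive,v0) N1.N1=(alive,v0) N1.N2=(alive,v0) N1.N3=(alive,v0) | N2.N0=(alive,v0) N2.N1=(alive,v0) N2.N2=(alive,v0) N2.N3=(alive,v0)
Op 5: gossip N1<->N3 -> N1.N0=(alive,v0) N1.N1=(alive,v0) N1.N2=(dead,v1) N1.N3=(alive,v0) | N3.N0=(alive,v0) N3.N1=(alive,v0) N3.N2=(dead,v1) N3.N3=(alive,v0)
Op 6: N2 marks N3=suspect -> (suspect,v1)
Op 7: gossip N0<->N3 -> N0.N0=(alive,v0) N0.N1=(alive,v0) N0.N2=(dead,v1) N0.N3=(alive,v0) | N3.N0=(alive,v0) N3.N1=(alive,v0) N3.N2=(dead,v1) N3.N3=(alive,v0)
Op 8: gossip N2<->N1 -> N2.N0=(alive,v0) N2.N1=(alive,v0) N2.N2=(dead,v1) N2.N3=(suspect,v1) | N1.N0=(alive,v0) N1.N1=(alive,v0) N1.N2=(dead,v1) N1.N3=(suspect,v1)
Op 9: gossip N3<->N0 -> N3.N0=(alive,v0) N3.N1=(alive,v0) N3.N2=(dead,v1) N3.N3=(alive,v0) | N0.N0=(alive,v0) N0.N1=(alive,v0) N0.N2=(dead,v1) N0.N3=(alive,v0)
Op 10: gossip N3<->N1 -> N3.N0=(alive,v0) N3.N1=(alive,v0) N3.N2=(dead,v1) N3.N3=(suspect,v1) | N1.N0=(alive,v0) N1.N1=(alive,v0) N1.N2=(dead,v1) N1.N3=(suspect,v1)
Op 11: N0 marks N0=suspect -> (suspect,v1)
Op 12: N0 marks N2=alive -> (alive,v2)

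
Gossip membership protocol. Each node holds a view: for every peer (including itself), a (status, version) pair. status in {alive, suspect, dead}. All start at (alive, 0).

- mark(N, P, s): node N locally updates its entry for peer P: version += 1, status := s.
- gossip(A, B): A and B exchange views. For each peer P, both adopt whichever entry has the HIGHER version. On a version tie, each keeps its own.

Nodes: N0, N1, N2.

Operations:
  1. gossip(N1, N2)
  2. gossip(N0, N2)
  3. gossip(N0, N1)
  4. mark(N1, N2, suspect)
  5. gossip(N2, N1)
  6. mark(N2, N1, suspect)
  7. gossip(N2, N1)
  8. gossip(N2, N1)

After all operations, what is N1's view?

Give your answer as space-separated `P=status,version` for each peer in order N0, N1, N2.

Answer: N0=alive,0 N1=suspect,1 N2=suspect,1

Derivation:
Op 1: gossip N1<->N2 -> N1.N0=(alive,v0) N1.N1=(alive,v0) N1.N2=(alive,v0) | N2.N0=(alive,v0) N2.N1=(alive,v0) N2.N2=(alive,v0)
Op 2: gossip N0<->N2 -> N0.N0=(alive,v0) N0.N1=(alive,v0) N0.N2=(alive,v0) | N2.N0=(alive,v0) N2.N1=(alive,v0) N2.N2=(alive,v0)
Op 3: gossip N0<->N1 -> N0.N0=(alive,v0) N0.N1=(alive,v0) N0.N2=(alive,v0) | N1.N0=(alive,v0) N1.N1=(alive,v0) N1.N2=(alive,v0)
Op 4: N1 marks N2=suspect -> (suspect,v1)
Op 5: gossip N2<->N1 -> N2.N0=(alive,v0) N2.N1=(alive,v0) N2.N2=(suspect,v1) | N1.N0=(alive,v0) N1.N1=(alive,v0) N1.N2=(suspect,v1)
Op 6: N2 marks N1=suspect -> (suspect,v1)
Op 7: gossip N2<->N1 -> N2.N0=(alive,v0) N2.N1=(suspect,v1) N2.N2=(suspect,v1) | N1.N0=(alive,v0) N1.N1=(suspect,v1) N1.N2=(suspect,v1)
Op 8: gossip N2<->N1 -> N2.N0=(alive,v0) N2.N1=(suspect,v1) N2.N2=(suspect,v1) | N1.N0=(alive,v0) N1.N1=(suspect,v1) N1.N2=(suspect,v1)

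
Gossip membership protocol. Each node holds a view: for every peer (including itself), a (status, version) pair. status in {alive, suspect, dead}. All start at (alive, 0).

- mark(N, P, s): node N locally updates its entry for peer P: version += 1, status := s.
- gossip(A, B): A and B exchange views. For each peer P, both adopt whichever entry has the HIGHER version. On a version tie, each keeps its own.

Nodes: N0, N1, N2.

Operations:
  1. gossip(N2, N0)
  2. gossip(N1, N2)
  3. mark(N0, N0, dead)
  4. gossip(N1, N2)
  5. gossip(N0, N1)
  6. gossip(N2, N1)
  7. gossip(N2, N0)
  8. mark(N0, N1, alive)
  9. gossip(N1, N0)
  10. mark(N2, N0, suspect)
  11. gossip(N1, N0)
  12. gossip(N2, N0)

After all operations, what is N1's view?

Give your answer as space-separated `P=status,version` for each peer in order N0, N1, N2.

Answer: N0=dead,1 N1=alive,1 N2=alive,0

Derivation:
Op 1: gossip N2<->N0 -> N2.N0=(alive,v0) N2.N1=(alive,v0) N2.N2=(alive,v0) | N0.N0=(alive,v0) N0.N1=(alive,v0) N0.N2=(alive,v0)
Op 2: gossip N1<->N2 -> N1.N0=(alive,v0) N1.N1=(alive,v0) N1.N2=(alive,v0) | N2.N0=(alive,v0) N2.N1=(alive,v0) N2.N2=(alive,v0)
Op 3: N0 marks N0=dead -> (dead,v1)
Op 4: gossip N1<->N2 -> N1.N0=(alive,v0) N1.N1=(alive,v0) N1.N2=(alive,v0) | N2.N0=(alive,v0) N2.N1=(alive,v0) N2.N2=(alive,v0)
Op 5: gossip N0<->N1 -> N0.N0=(dead,v1) N0.N1=(alive,v0) N0.N2=(alive,v0) | N1.N0=(dead,v1) N1.N1=(alive,v0) N1.N2=(alive,v0)
Op 6: gossip N2<->N1 -> N2.N0=(dead,v1) N2.N1=(alive,v0) N2.N2=(alive,v0) | N1.N0=(dead,v1) N1.N1=(alive,v0) N1.N2=(alive,v0)
Op 7: gossip N2<->N0 -> N2.N0=(dead,v1) N2.N1=(alive,v0) N2.N2=(alive,v0) | N0.N0=(dead,v1) N0.N1=(alive,v0) N0.N2=(alive,v0)
Op 8: N0 marks N1=alive -> (alive,v1)
Op 9: gossip N1<->N0 -> N1.N0=(dead,v1) N1.N1=(alive,v1) N1.N2=(alive,v0) | N0.N0=(dead,v1) N0.N1=(alive,v1) N0.N2=(alive,v0)
Op 10: N2 marks N0=suspect -> (suspect,v2)
Op 11: gossip N1<->N0 -> N1.N0=(dead,v1) N1.N1=(alive,v1) N1.N2=(alive,v0) | N0.N0=(dead,v1) N0.N1=(alive,v1) N0.N2=(alive,v0)
Op 12: gossip N2<->N0 -> N2.N0=(suspect,v2) N2.N1=(alive,v1) N2.N2=(alive,v0) | N0.N0=(suspect,v2) N0.N1=(alive,v1) N0.N2=(alive,v0)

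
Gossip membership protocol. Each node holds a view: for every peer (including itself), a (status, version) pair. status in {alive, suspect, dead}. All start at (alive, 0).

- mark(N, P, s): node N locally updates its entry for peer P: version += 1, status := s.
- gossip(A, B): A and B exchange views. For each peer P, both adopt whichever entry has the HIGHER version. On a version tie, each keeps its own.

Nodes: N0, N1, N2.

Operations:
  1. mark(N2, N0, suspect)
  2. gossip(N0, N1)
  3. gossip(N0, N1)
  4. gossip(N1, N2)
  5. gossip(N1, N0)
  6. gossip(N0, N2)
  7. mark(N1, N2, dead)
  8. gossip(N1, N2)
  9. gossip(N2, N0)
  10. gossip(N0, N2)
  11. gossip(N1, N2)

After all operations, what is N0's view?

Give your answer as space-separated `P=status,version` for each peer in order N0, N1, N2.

Answer: N0=suspect,1 N1=alive,0 N2=dead,1

Derivation:
Op 1: N2 marks N0=suspect -> (suspect,v1)
Op 2: gossip N0<->N1 -> N0.N0=(alive,v0) N0.N1=(alive,v0) N0.N2=(alive,v0) | N1.N0=(alive,v0) N1.N1=(alive,v0) N1.N2=(alive,v0)
Op 3: gossip N0<->N1 -> N0.N0=(alive,v0) N0.N1=(alive,v0) N0.N2=(alive,v0) | N1.N0=(alive,v0) N1.N1=(alive,v0) N1.N2=(alive,v0)
Op 4: gossip N1<->N2 -> N1.N0=(suspect,v1) N1.N1=(alive,v0) N1.N2=(alive,v0) | N2.N0=(suspect,v1) N2.N1=(alive,v0) N2.N2=(alive,v0)
Op 5: gossip N1<->N0 -> N1.N0=(suspect,v1) N1.N1=(alive,v0) N1.N2=(alive,v0) | N0.N0=(suspect,v1) N0.N1=(alive,v0) N0.N2=(alive,v0)
Op 6: gossip N0<->N2 -> N0.N0=(suspect,v1) N0.N1=(alive,v0) N0.N2=(alive,v0) | N2.N0=(suspect,v1) N2.N1=(alive,v0) N2.N2=(alive,v0)
Op 7: N1 marks N2=dead -> (dead,v1)
Op 8: gossip N1<->N2 -> N1.N0=(suspect,v1) N1.N1=(alive,v0) N1.N2=(dead,v1) | N2.N0=(suspect,v1) N2.N1=(alive,v0) N2.N2=(dead,v1)
Op 9: gossip N2<->N0 -> N2.N0=(suspect,v1) N2.N1=(alive,v0) N2.N2=(dead,v1) | N0.N0=(suspect,v1) N0.N1=(alive,v0) N0.N2=(dead,v1)
Op 10: gossip N0<->N2 -> N0.N0=(suspect,v1) N0.N1=(alive,v0) N0.N2=(dead,v1) | N2.N0=(suspect,v1) N2.N1=(alive,v0) N2.N2=(dead,v1)
Op 11: gossip N1<->N2 -> N1.N0=(suspect,v1) N1.N1=(alive,v0) N1.N2=(dead,v1) | N2.N0=(suspect,v1) N2.N1=(alive,v0) N2.N2=(dead,v1)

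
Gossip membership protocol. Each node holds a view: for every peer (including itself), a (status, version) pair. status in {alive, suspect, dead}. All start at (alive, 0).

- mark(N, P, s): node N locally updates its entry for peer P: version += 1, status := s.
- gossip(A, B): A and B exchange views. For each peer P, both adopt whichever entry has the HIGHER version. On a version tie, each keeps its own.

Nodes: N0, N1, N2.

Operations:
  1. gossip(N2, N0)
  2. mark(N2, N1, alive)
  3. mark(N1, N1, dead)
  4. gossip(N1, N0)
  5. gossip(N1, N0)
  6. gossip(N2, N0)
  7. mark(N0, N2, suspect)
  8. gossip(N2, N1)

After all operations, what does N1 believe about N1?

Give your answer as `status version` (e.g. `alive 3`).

Answer: dead 1

Derivation:
Op 1: gossip N2<->N0 -> N2.N0=(alive,v0) N2.N1=(alive,v0) N2.N2=(alive,v0) | N0.N0=(alive,v0) N0.N1=(alive,v0) N0.N2=(alive,v0)
Op 2: N2 marks N1=alive -> (alive,v1)
Op 3: N1 marks N1=dead -> (dead,v1)
Op 4: gossip N1<->N0 -> N1.N0=(alive,v0) N1.N1=(dead,v1) N1.N2=(alive,v0) | N0.N0=(alive,v0) N0.N1=(dead,v1) N0.N2=(alive,v0)
Op 5: gossip N1<->N0 -> N1.N0=(alive,v0) N1.N1=(dead,v1) N1.N2=(alive,v0) | N0.N0=(alive,v0) N0.N1=(dead,v1) N0.N2=(alive,v0)
Op 6: gossip N2<->N0 -> N2.N0=(alive,v0) N2.N1=(alive,v1) N2.N2=(alive,v0) | N0.N0=(alive,v0) N0.N1=(dead,v1) N0.N2=(alive,v0)
Op 7: N0 marks N2=suspect -> (suspect,v1)
Op 8: gossip N2<->N1 -> N2.N0=(alive,v0) N2.N1=(alive,v1) N2.N2=(alive,v0) | N1.N0=(alive,v0) N1.N1=(dead,v1) N1.N2=(alive,v0)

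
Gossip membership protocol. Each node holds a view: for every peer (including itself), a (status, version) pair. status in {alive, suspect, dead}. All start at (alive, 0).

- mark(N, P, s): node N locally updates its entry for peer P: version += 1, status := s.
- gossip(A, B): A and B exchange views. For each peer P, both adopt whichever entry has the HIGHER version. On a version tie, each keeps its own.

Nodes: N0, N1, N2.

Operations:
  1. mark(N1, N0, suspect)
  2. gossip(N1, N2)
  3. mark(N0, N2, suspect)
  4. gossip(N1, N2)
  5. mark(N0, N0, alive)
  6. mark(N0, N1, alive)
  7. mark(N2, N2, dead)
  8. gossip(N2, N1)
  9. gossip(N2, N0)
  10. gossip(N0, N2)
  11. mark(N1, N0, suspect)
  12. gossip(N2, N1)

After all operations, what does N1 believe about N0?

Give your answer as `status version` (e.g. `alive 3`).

Op 1: N1 marks N0=suspect -> (suspect,v1)
Op 2: gossip N1<->N2 -> N1.N0=(suspect,v1) N1.N1=(alive,v0) N1.N2=(alive,v0) | N2.N0=(suspect,v1) N2.N1=(alive,v0) N2.N2=(alive,v0)
Op 3: N0 marks N2=suspect -> (suspect,v1)
Op 4: gossip N1<->N2 -> N1.N0=(suspect,v1) N1.N1=(alive,v0) N1.N2=(alive,v0) | N2.N0=(suspect,v1) N2.N1=(alive,v0) N2.N2=(alive,v0)
Op 5: N0 marks N0=alive -> (alive,v1)
Op 6: N0 marks N1=alive -> (alive,v1)
Op 7: N2 marks N2=dead -> (dead,v1)
Op 8: gossip N2<->N1 -> N2.N0=(suspect,v1) N2.N1=(alive,v0) N2.N2=(dead,v1) | N1.N0=(suspect,v1) N1.N1=(alive,v0) N1.N2=(dead,v1)
Op 9: gossip N2<->N0 -> N2.N0=(suspect,v1) N2.N1=(alive,v1) N2.N2=(dead,v1) | N0.N0=(alive,v1) N0.N1=(alive,v1) N0.N2=(suspect,v1)
Op 10: gossip N0<->N2 -> N0.N0=(alive,v1) N0.N1=(alive,v1) N0.N2=(suspect,v1) | N2.N0=(suspect,v1) N2.N1=(alive,v1) N2.N2=(dead,v1)
Op 11: N1 marks N0=suspect -> (suspect,v2)
Op 12: gossip N2<->N1 -> N2.N0=(suspect,v2) N2.N1=(alive,v1) N2.N2=(dead,v1) | N1.N0=(suspect,v2) N1.N1=(alive,v1) N1.N2=(dead,v1)

Answer: suspect 2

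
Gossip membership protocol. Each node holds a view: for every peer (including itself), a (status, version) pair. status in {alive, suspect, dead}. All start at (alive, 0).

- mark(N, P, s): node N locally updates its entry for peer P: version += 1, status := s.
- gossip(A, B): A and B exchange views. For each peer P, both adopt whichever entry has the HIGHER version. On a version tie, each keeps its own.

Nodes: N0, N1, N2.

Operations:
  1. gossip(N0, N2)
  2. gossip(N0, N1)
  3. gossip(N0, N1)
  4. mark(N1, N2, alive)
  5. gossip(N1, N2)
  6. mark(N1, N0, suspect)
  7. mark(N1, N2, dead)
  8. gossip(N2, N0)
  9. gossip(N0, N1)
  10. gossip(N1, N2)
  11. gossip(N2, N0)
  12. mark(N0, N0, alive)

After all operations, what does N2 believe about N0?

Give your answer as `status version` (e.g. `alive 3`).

Op 1: gossip N0<->N2 -> N0.N0=(alive,v0) N0.N1=(alive,v0) N0.N2=(alive,v0) | N2.N0=(alive,v0) N2.N1=(alive,v0) N2.N2=(alive,v0)
Op 2: gossip N0<->N1 -> N0.N0=(alive,v0) N0.N1=(alive,v0) N0.N2=(alive,v0) | N1.N0=(alive,v0) N1.N1=(alive,v0) N1.N2=(alive,v0)
Op 3: gossip N0<->N1 -> N0.N0=(alive,v0) N0.N1=(alive,v0) N0.N2=(alive,v0) | N1.N0=(alive,v0) N1.N1=(alive,v0) N1.N2=(alive,v0)
Op 4: N1 marks N2=alive -> (alive,v1)
Op 5: gossip N1<->N2 -> N1.N0=(alive,v0) N1.N1=(alive,v0) N1.N2=(alive,v1) | N2.N0=(alive,v0) N2.N1=(alive,v0) N2.N2=(alive,v1)
Op 6: N1 marks N0=suspect -> (suspect,v1)
Op 7: N1 marks N2=dead -> (dead,v2)
Op 8: gossip N2<->N0 -> N2.N0=(alive,v0) N2.N1=(alive,v0) N2.N2=(alive,v1) | N0.N0=(alive,v0) N0.N1=(alive,v0) N0.N2=(alive,v1)
Op 9: gossip N0<->N1 -> N0.N0=(suspect,v1) N0.N1=(alive,v0) N0.N2=(dead,v2) | N1.N0=(suspect,v1) N1.N1=(alive,v0) N1.N2=(dead,v2)
Op 10: gossip N1<->N2 -> N1.N0=(suspect,v1) N1.N1=(alive,v0) N1.N2=(dead,v2) | N2.N0=(suspect,v1) N2.N1=(alive,v0) N2.N2=(dead,v2)
Op 11: gossip N2<->N0 -> N2.N0=(suspect,v1) N2.N1=(alive,v0) N2.N2=(dead,v2) | N0.N0=(suspect,v1) N0.N1=(alive,v0) N0.N2=(dead,v2)
Op 12: N0 marks N0=alive -> (alive,v2)

Answer: suspect 1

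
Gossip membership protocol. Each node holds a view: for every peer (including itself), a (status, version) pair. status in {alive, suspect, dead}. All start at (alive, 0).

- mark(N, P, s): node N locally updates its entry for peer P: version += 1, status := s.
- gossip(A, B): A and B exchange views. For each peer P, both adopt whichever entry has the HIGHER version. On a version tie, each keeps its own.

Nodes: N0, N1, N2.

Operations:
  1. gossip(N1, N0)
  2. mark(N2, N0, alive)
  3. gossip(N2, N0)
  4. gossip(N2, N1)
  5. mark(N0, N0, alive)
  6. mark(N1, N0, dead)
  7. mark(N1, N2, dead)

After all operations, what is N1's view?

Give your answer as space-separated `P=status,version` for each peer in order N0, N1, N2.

Op 1: gossip N1<->N0 -> N1.N0=(alive,v0) N1.N1=(alive,v0) N1.N2=(alive,v0) | N0.N0=(alive,v0) N0.N1=(alive,v0) N0.N2=(alive,v0)
Op 2: N2 marks N0=alive -> (alive,v1)
Op 3: gossip N2<->N0 -> N2.N0=(alive,v1) N2.N1=(alive,v0) N2.N2=(alive,v0) | N0.N0=(alive,v1) N0.N1=(alive,v0) N0.N2=(alive,v0)
Op 4: gossip N2<->N1 -> N2.N0=(alive,v1) N2.N1=(alive,v0) N2.N2=(alive,v0) | N1.N0=(alive,v1) N1.N1=(alive,v0) N1.N2=(alive,v0)
Op 5: N0 marks N0=alive -> (alive,v2)
Op 6: N1 marks N0=dead -> (dead,v2)
Op 7: N1 marks N2=dead -> (dead,v1)

Answer: N0=dead,2 N1=alive,0 N2=dead,1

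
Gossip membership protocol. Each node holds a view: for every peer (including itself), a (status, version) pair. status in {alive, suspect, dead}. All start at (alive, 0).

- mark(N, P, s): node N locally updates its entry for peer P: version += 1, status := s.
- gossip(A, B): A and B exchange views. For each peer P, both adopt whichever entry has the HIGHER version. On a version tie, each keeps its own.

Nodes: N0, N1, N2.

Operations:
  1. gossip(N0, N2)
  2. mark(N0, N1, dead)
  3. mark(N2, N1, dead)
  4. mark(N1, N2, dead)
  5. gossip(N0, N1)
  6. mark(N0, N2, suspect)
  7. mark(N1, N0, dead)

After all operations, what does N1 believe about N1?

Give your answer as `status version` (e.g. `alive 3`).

Answer: dead 1

Derivation:
Op 1: gossip N0<->N2 -> N0.N0=(alive,v0) N0.N1=(alive,v0) N0.N2=(alive,v0) | N2.N0=(alive,v0) N2.N1=(alive,v0) N2.N2=(alive,v0)
Op 2: N0 marks N1=dead -> (dead,v1)
Op 3: N2 marks N1=dead -> (dead,v1)
Op 4: N1 marks N2=dead -> (dead,v1)
Op 5: gossip N0<->N1 -> N0.N0=(alive,v0) N0.N1=(dead,v1) N0.N2=(dead,v1) | N1.N0=(alive,v0) N1.N1=(dead,v1) N1.N2=(dead,v1)
Op 6: N0 marks N2=suspect -> (suspect,v2)
Op 7: N1 marks N0=dead -> (dead,v1)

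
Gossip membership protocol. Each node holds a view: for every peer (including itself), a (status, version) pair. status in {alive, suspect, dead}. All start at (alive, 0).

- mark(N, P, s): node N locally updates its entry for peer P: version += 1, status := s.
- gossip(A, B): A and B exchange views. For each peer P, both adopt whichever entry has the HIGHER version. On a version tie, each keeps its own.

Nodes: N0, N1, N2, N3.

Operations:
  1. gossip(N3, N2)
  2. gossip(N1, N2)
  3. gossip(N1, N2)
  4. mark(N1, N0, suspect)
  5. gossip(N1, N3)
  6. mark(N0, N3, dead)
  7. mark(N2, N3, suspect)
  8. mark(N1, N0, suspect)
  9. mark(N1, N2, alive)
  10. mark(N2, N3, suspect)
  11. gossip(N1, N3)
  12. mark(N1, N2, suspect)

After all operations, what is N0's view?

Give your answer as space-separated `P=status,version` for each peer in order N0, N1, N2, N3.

Answer: N0=alive,0 N1=alive,0 N2=alive,0 N3=dead,1

Derivation:
Op 1: gossip N3<->N2 -> N3.N0=(alive,v0) N3.N1=(alive,v0) N3.N2=(alive,v0) N3.N3=(alive,v0) | N2.N0=(alive,v0) N2.N1=(alive,v0) N2.N2=(alive,v0) N2.N3=(alive,v0)
Op 2: gossip N1<->N2 -> N1.N0=(alive,v0) N1.N1=(alive,v0) N1.N2=(alive,v0) N1.N3=(alive,v0) | N2.N0=(alive,v0) N2.N1=(alive,v0) N2.N2=(alive,v0) N2.N3=(alive,v0)
Op 3: gossip N1<->N2 -> N1.N0=(alive,v0) N1.N1=(alive,v0) N1.N2=(alive,v0) N1.N3=(alive,v0) | N2.N0=(alive,v0) N2.N1=(alive,v0) N2.N2=(alive,v0) N2.N3=(alive,v0)
Op 4: N1 marks N0=suspect -> (suspect,v1)
Op 5: gossip N1<->N3 -> N1.N0=(suspect,v1) N1.N1=(alive,v0) N1.N2=(alive,v0) N1.N3=(alive,v0) | N3.N0=(suspect,v1) N3.N1=(alive,v0) N3.N2=(alive,v0) N3.N3=(alive,v0)
Op 6: N0 marks N3=dead -> (dead,v1)
Op 7: N2 marks N3=suspect -> (suspect,v1)
Op 8: N1 marks N0=suspect -> (suspect,v2)
Op 9: N1 marks N2=alive -> (alive,v1)
Op 10: N2 marks N3=suspect -> (suspect,v2)
Op 11: gossip N1<->N3 -> N1.N0=(suspect,v2) N1.N1=(alive,v0) N1.N2=(alive,v1) N1.N3=(alive,v0) | N3.N0=(suspect,v2) N3.N1=(alive,v0) N3.N2=(alive,v1) N3.N3=(alive,v0)
Op 12: N1 marks N2=suspect -> (suspect,v2)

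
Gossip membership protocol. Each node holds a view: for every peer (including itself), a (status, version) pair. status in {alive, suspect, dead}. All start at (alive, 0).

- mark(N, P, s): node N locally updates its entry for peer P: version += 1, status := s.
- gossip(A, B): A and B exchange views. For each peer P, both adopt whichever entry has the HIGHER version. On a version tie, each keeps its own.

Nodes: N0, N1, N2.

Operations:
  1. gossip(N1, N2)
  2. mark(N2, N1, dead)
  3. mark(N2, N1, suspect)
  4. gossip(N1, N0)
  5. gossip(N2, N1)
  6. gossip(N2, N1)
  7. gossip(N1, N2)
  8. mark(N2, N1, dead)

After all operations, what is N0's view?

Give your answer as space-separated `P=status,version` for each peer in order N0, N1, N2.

Answer: N0=alive,0 N1=alive,0 N2=alive,0

Derivation:
Op 1: gossip N1<->N2 -> N1.N0=(alive,v0) N1.N1=(alive,v0) N1.N2=(alive,v0) | N2.N0=(alive,v0) N2.N1=(alive,v0) N2.N2=(alive,v0)
Op 2: N2 marks N1=dead -> (dead,v1)
Op 3: N2 marks N1=suspect -> (suspect,v2)
Op 4: gossip N1<->N0 -> N1.N0=(alive,v0) N1.N1=(alive,v0) N1.N2=(alive,v0) | N0.N0=(alive,v0) N0.N1=(alive,v0) N0.N2=(alive,v0)
Op 5: gossip N2<->N1 -> N2.N0=(alive,v0) N2.N1=(suspect,v2) N2.N2=(alive,v0) | N1.N0=(alive,v0) N1.N1=(suspect,v2) N1.N2=(alive,v0)
Op 6: gossip N2<->N1 -> N2.N0=(alive,v0) N2.N1=(suspect,v2) N2.N2=(alive,v0) | N1.N0=(alive,v0) N1.N1=(suspect,v2) N1.N2=(alive,v0)
Op 7: gossip N1<->N2 -> N1.N0=(alive,v0) N1.N1=(suspect,v2) N1.N2=(alive,v0) | N2.N0=(alive,v0) N2.N1=(suspect,v2) N2.N2=(alive,v0)
Op 8: N2 marks N1=dead -> (dead,v3)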